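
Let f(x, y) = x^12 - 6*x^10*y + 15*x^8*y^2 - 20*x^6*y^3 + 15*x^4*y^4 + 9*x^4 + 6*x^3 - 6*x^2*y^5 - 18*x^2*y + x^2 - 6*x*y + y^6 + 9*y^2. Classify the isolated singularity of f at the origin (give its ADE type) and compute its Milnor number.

Type A_{5}, Milnor number mu = 5.

The Hessian of f at 0 has rank 1. Corank 1: A-series; mu = 5 gives A_5.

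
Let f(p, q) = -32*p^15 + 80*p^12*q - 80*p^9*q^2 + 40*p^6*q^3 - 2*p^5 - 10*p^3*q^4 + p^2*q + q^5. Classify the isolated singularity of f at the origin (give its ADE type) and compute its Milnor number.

The Hessian of f at 0 has rank 0. Corank 2; j^3 = p^2*q has shape L^2 M (L != M), so D-series; mu = 6 gives D_6.

Type D6, Milnor number mu = 6.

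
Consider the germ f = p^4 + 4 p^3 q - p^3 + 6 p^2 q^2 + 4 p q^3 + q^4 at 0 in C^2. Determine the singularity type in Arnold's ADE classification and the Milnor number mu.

The Hessian of f at 0 has rank 0. Corank 2; j^3 = -p^3 is a perfect cube, so E-series; the 4-jet and mu = 6 give E_6.

Type E6, Milnor number mu = 6.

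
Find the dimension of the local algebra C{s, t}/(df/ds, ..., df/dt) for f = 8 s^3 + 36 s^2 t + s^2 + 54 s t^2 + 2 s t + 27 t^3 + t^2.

2

The Hessian of f at 0 has rank 1. Corank 1: A-series; mu = 2 gives A_2.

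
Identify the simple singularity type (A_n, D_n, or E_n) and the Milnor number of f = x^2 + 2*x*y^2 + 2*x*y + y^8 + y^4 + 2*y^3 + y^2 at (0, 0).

Type A_{7}, Milnor number mu = 7.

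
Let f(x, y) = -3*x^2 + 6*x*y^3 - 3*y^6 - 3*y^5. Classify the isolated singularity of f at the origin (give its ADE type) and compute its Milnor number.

Type A_{4}, Milnor number mu = 4.

The Hessian of f at 0 has rank 1. Corank 1: A-series; mu = 4 gives A_4.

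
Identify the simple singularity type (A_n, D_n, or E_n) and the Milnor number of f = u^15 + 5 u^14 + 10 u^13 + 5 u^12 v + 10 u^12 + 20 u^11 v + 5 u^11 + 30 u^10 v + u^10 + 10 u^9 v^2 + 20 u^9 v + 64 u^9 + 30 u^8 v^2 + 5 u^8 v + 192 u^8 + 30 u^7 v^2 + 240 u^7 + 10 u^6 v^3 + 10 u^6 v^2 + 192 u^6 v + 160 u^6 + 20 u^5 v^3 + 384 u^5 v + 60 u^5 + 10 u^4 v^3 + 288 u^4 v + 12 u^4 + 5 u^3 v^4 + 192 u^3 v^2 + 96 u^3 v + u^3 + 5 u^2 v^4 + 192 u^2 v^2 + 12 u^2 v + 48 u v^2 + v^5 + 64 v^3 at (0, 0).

Type E_8, Milnor number mu = 8.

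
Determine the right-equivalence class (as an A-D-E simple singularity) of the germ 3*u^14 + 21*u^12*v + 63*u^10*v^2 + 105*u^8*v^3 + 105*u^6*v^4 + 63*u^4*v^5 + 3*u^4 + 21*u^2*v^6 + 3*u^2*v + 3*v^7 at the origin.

D8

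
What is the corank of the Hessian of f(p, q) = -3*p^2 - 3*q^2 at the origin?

Hessian at 0 has rank 2.

0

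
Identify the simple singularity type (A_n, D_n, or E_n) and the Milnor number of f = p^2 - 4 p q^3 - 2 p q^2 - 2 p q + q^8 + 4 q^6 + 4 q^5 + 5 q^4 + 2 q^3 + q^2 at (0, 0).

The Hessian of f at 0 has rank 1. Corank 1: A-series; mu = 7 gives A_7.

Type A7, Milnor number mu = 7.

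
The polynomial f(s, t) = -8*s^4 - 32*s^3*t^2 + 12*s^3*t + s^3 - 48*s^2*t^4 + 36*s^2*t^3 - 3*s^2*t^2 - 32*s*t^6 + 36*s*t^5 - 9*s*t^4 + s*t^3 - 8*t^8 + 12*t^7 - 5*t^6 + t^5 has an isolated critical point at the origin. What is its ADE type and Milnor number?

Type E_{7}, Milnor number mu = 7.

The Hessian of f at 0 is [[0, 0], [0, 0]] with rank 0, so corank 2. A Groebner basis of the Jacobian ideal J(f) in C{s,t} is {-3*s^2/7 + t^4 - t^3/7, s^3, s^2*t + s^2/7 + t^3/21, s^2 + s*t^2 + t^3/3}; counting standard monomials gives mu = 7. Corank 2; j^3 = s^3 is a perfect cube, so E-series; the 4-jet and mu = 7 give E_7.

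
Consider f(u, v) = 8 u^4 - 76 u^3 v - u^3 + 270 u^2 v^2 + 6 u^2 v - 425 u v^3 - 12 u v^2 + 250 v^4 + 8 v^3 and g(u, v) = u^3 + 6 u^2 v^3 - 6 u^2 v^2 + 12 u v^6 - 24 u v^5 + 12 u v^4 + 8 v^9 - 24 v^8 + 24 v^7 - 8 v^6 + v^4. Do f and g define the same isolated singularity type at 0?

No.

The Hessian of f at 0 has rank 0. Corank 2; j^3 = -(u - 2*v)^3 is a perfect cube, so E-series; the 4-jet and mu = 7 give E_7. The Hessian of g at 0 has rank 0. Corank 2; j^3 = u^3 is a perfect cube, so E-series; the 4-jet and mu = 6 give E_6. f is E_7 but g is E_6, hence not right-equivalent.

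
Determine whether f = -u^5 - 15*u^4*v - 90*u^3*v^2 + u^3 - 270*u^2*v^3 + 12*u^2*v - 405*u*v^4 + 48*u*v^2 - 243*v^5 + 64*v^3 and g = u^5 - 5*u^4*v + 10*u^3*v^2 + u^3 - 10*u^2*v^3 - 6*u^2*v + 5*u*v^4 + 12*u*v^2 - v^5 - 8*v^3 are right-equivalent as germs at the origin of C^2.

The Hessian of f at 0 is [[0, 0], [0, 0]] with rank 0, so corank 2. A Groebner basis of the Jacobian ideal J(f) in C{u,v} is {v^5, u*v^3 + 15*v^4/4, u^2 + 8*u*v + 16*v^2}; counting standard monomials gives mu = 8. Corank 2; j^3 = (u + 4*v)^3 is a perfect cube, so E-series; the 5-jet and mu = 8 give E_8. The Hessian of g at 0 is [[0, 0], [0, 0]] with rank 0, so corank 2. A Groebner basis of the Jacobian ideal J(g) in C{u,v} is {v^5, u*v^3 - 7*v^4/4, u^2 - 4*u*v + 4*v^2}; counting standard monomials gives mu = 8. Corank 2; j^3 = (u - 2*v)^3 is a perfect cube, so E-series; the 5-jet and mu = 8 give E_8. Both have type E_8, hence right-equivalent.

Yes.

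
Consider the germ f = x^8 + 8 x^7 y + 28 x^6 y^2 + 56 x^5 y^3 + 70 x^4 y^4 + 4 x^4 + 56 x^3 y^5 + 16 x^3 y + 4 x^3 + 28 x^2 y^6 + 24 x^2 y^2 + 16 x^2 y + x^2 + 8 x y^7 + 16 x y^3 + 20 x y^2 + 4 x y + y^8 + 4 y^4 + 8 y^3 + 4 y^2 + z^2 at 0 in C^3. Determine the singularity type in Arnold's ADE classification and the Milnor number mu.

The Hessian of f at 0 is [[2, 4, 0], [4, 8, 0], [0, 0, 2]] with rank 2, so corank 1. A Groebner basis of the Jacobian ideal J(f) in C{x,y,z} is {x*y^3 - 10*x*y^2 + 19*x*y/4 - x/2 - 29*y^3/2 + 17*y^2/2 - y, 7*x*y^2 - 7*x*y/2 + 3*x/8 + y^4 + 10*y^3 - 25*y^2/4 + 3*y/4, x^2 + 2*x*y + x/2 + y^2 + y, z}; counting standard monomials gives mu = 7. Corank 1: A-series; mu = 7 gives A_7.

Type A7, Milnor number mu = 7.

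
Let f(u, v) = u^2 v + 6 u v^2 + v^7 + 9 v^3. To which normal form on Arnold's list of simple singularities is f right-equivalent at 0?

D8

The Hessian of f at 0 has rank 0. Corank 2; j^3 = v*(u + 3*v)^2 has shape L^2 M (L != M), so D-series; mu = 8 gives D_8.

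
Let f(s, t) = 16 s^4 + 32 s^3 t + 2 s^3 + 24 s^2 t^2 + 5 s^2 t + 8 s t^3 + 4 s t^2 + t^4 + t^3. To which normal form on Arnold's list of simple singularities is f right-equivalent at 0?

The Hessian of f at 0 is [[0, 0], [0, 0]] with rank 0, so corank 2. A Groebner basis of the Jacobian ideal J(f) in C{s,t} is {s*t^2 + s*t/8 + t^2/8, -s*t/8 + t^3 - t^2/8, s^2 + 3*s*t/2 + t^2/2}; counting standard monomials gives mu = 5. Corank 2; j^3 = (s + t)^2*(2*s + t) has shape L^2 M (L != M), so D-series; mu = 5 gives D_5.

D5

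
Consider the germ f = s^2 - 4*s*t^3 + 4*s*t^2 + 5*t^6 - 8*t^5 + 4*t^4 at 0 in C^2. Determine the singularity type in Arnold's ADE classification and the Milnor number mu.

Type A5, Milnor number mu = 5.

The Hessian of f at 0 has rank 1. Corank 1: A-series; mu = 5 gives A_5.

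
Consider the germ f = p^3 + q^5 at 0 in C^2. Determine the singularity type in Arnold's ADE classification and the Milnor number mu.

Type E8, Milnor number mu = 8.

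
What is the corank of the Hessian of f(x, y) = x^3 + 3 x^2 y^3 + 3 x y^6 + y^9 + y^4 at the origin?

2

Hessian at 0 has rank 0.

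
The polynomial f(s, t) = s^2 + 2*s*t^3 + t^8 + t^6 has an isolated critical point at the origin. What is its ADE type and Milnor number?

The Hessian of f at 0 has rank 1. Corank 1: A-series; mu = 7 gives A_7.

Type A_7, Milnor number mu = 7.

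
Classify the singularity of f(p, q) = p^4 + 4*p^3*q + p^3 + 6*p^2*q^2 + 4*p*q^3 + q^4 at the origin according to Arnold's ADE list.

E_{6}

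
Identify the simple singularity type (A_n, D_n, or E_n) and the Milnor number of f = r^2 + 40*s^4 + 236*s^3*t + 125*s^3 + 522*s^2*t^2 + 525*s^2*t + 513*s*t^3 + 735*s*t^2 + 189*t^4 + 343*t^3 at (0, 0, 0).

Type E7, Milnor number mu = 7.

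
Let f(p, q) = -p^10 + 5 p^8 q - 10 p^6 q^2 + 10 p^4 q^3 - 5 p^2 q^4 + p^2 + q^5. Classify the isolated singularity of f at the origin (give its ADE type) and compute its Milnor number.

Type A_{4}, Milnor number mu = 4.

The Hessian of f at 0 is [[2, 0], [0, 0]] with rank 1, so corank 1. A Groebner basis of the Jacobian ideal J(f) in C{p,q} is {q^4, p}; counting standard monomials gives mu = 4. Corank 1: A-series; mu = 4 gives A_4.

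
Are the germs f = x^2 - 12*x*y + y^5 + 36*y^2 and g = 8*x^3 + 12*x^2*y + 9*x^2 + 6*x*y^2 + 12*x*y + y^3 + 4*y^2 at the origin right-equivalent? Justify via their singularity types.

No.

The Hessian of f at 0 has rank 1. Corank 1: A-series; mu = 4 gives A_4. The Hessian of g at 0 has rank 1. Corank 1: A-series; mu = 2 gives A_2. f is A_4 but g is A_2, hence not right-equivalent.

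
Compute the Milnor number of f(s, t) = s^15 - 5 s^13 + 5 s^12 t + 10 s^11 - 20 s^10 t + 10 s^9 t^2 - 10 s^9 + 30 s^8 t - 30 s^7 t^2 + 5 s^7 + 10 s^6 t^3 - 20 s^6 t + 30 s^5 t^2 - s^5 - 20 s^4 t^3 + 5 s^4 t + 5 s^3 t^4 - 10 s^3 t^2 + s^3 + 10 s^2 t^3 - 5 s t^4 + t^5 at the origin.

8

The Hessian of f at 0 is [[0, 0], [0, 0]] with rank 0, so corank 2. A Groebner basis of the Jacobian ideal J(f) in C{s,t} is {t^5, s*t^3 - t^4/4, s^2}; counting standard monomials gives mu = 8. Corank 2; j^3 = s^3 is a perfect cube, so E-series; the 5-jet and mu = 8 give E_8.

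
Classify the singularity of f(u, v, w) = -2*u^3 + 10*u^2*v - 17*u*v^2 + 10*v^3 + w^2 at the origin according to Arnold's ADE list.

The Hessian of f at 0 has rank 1. Corank 2; j^3 = -(u - 2*v)*(2*u^2 - 6*u*v + 5*v^2) splits into three distinct lines over C (the quadratic factor has nonzero discriminant), so D_4.

D_4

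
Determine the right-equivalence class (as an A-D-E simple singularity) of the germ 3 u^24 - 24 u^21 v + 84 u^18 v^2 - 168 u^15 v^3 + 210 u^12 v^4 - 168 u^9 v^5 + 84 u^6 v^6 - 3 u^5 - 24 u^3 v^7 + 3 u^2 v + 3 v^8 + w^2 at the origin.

The Hessian of f at 0 is [[0, 0, 0], [0, 0, 0], [0, 0, 2]] with rank 1, so corank 2. A Groebner basis of the Jacobian ideal J(f) in C{u,v,w} is {u^2/8 + v^7, u^3, u*v, w}; counting standard monomials gives mu = 9. Corank 2; j^3 = 3*u^2*v has shape L^2 M (L != M), so D-series; mu = 9 gives D_9.

D_9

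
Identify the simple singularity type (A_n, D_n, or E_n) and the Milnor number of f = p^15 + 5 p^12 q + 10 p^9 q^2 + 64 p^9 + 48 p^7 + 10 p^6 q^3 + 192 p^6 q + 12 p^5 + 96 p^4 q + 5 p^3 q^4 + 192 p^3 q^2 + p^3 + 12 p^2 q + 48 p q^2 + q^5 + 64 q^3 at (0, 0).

The Hessian of f at 0 has rank 0. Corank 2; j^3 = (p + 4*q)^3 is a perfect cube, so E-series; the 5-jet and mu = 8 give E_8.

Type E_8, Milnor number mu = 8.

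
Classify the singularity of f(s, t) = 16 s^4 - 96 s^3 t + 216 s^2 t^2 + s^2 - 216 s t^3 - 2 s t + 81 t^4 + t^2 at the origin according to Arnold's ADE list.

A_{3}

The Hessian of f at 0 has rank 1. Corank 1: A-series; mu = 3 gives A_3.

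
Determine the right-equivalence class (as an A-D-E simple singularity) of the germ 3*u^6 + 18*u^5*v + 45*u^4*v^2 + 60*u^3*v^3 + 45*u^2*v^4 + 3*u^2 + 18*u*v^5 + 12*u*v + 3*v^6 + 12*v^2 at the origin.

A_5

The Hessian of f at 0 has rank 1. Corank 1: A-series; mu = 5 gives A_5.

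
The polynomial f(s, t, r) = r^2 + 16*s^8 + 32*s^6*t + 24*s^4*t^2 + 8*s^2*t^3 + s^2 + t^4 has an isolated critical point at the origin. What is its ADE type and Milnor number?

Type A_3, Milnor number mu = 3.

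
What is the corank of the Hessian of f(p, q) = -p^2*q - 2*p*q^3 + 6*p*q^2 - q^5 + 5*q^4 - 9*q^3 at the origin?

The Hessian at 0 is [[0, 0], [0, 0]] of rank 0; hence corank 2.

2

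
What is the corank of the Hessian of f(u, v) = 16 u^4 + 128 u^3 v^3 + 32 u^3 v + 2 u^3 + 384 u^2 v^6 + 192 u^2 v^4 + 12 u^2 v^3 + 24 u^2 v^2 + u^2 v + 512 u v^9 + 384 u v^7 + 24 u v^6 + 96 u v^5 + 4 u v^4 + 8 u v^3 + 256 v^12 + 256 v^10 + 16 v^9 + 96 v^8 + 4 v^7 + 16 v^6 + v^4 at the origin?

2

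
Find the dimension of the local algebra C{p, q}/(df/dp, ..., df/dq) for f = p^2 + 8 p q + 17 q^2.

1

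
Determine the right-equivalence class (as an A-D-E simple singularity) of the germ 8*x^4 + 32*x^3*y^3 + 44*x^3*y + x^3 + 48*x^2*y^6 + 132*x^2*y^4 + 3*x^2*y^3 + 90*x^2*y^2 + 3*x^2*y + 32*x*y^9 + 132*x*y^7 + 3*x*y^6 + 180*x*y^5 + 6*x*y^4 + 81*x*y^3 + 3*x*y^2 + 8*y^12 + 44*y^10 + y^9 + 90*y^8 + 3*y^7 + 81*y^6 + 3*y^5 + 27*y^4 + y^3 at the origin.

The Hessian of f at 0 has rank 0. Corank 2; j^3 = (x + y)^3 is a perfect cube, so E-series; the 4-jet and mu = 7 give E_7.

E_{7}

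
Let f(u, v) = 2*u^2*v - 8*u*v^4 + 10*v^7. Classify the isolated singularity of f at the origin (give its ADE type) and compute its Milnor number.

Type D_8, Milnor number mu = 8.

The Hessian of f at 0 has rank 0. Corank 2; j^3 = 2*u^2*v has shape L^2 M (L != M), so D-series; mu = 8 gives D_8.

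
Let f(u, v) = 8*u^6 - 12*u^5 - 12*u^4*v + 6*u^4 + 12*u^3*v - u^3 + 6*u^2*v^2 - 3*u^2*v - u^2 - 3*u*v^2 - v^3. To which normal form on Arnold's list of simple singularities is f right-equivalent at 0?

The Hessian of f at 0 has rank 1. Corank 1: A-series; mu = 2 gives A_2.

A_{2}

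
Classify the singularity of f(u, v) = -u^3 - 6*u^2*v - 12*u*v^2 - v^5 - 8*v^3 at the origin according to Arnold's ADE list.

E_{8}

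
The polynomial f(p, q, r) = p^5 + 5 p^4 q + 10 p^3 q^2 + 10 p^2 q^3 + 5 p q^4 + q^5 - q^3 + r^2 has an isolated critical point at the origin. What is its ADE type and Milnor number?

Type E_8, Milnor number mu = 8.

The Hessian of f at 0 is [[0, 0, 0], [0, 0, 0], [0, 0, 2]] with rank 1, so corank 2. A Groebner basis of the Jacobian ideal J(f) in C{p,q,r} is {p^4 + 4*p^3*q, q^2, r}; counting standard monomials gives mu = 8. Corank 2; j^3 = -q^3 is a perfect cube, so E-series; the 5-jet and mu = 8 give E_8.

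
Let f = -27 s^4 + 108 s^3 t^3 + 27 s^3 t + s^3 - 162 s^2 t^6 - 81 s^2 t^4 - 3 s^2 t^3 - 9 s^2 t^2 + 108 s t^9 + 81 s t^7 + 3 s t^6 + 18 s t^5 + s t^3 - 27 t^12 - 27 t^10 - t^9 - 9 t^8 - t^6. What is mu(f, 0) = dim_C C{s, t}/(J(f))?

The Hessian of f at 0 is [[0, 0], [0, 0]] with rank 0, so corank 2. A Groebner basis of the Jacobian ideal J(f) in C{s,t} is {s^2/3 + t^4 + t^3/9, s^3, s^2*t - s^2/9 - t^3/27, -2*s^2/3 + s*t^2 - 2*t^3/9}; counting standard monomials gives mu = 7. Corank 2; j^3 = s^3 is a perfect cube, so E-series; the 4-jet and mu = 7 give E_7.

7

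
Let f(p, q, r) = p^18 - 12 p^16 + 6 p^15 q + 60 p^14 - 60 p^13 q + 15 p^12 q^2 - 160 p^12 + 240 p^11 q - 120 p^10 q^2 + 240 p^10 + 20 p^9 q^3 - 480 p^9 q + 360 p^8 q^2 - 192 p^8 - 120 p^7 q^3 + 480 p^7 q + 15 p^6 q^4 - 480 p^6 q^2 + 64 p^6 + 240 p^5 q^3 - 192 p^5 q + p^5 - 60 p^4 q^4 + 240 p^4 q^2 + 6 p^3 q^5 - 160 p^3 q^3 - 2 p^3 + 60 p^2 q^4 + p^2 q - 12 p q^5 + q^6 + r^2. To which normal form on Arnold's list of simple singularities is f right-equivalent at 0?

D_{7}

The Hessian of f at 0 has rank 1. Corank 2; j^3 = -p^2*(2*p - q) has shape L^2 M (L != M), so D-series; mu = 7 gives D_7.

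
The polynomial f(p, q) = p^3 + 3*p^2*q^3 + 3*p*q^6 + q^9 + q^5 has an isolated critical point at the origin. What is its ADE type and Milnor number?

The Hessian of f at 0 has rank 0. Corank 2; j^3 = p^3 is a perfect cube, so E-series; the 5-jet and mu = 8 give E_8.

Type E_{8}, Milnor number mu = 8.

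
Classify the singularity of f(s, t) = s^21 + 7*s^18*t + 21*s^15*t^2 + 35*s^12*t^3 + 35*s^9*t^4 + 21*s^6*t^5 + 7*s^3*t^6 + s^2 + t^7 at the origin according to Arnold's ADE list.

A6

The Hessian of f at 0 has rank 1. Corank 1: A-series; mu = 6 gives A_6.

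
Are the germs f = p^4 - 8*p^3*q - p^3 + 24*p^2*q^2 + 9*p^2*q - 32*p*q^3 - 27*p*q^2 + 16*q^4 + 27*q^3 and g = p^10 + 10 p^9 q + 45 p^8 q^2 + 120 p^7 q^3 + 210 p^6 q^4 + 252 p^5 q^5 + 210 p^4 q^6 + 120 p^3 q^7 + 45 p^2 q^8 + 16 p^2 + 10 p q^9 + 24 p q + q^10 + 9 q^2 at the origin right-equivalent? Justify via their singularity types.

The Hessian of f at 0 is [[0, 0], [0, 0]] with rank 0, so corank 2. A Groebner basis of the Jacobian ideal J(f) in C{p,q} is {q^4, p*q^2 - 8*q^3/3, p^2 - 6*p*q + 9*q^2}; counting standard monomials gives mu = 6. Corank 2; j^3 = -(p - 3*q)^3 is a perfect cube, so E-series; the 4-jet and mu = 6 give E_6. The Hessian of g at 0 is [[32, 24], [24, 18]] with rank 1, so corank 1. A Groebner basis of the Jacobian ideal J(g) in C{p,q} is {q^9, p + 3*q/4}; counting standard monomials gives mu = 9. Corank 1: A-series; mu = 9 gives A_9. f is E_6 but g is A_9, hence not right-equivalent.

No.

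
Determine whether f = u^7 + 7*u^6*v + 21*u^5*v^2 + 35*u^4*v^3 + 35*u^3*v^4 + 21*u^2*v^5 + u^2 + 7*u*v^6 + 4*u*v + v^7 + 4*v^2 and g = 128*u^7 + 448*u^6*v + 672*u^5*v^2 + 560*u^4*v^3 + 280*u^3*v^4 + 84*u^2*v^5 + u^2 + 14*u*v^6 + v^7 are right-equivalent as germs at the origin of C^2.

Yes.

The Hessian of f at 0 has rank 1. Corank 1: A-series; mu = 6 gives A_6. The Hessian of g at 0 has rank 1. Corank 1: A-series; mu = 6 gives A_6. Both have type A_6, hence right-equivalent.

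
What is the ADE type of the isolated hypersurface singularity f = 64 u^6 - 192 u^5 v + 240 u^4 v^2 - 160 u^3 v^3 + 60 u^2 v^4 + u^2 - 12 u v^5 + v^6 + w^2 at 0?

A_5

The Hessian of f at 0 is [[2, 0, 0], [0, 0, 0], [0, 0, 2]] with rank 2, so corank 1. A Groebner basis of the Jacobian ideal J(f) in C{u,v,w} is {v^5, u, w}; counting standard monomials gives mu = 5. Corank 1: A-series; mu = 5 gives A_5.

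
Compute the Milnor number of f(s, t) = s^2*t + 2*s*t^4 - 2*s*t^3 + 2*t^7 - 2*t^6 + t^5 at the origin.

The Hessian of f at 0 has rank 0. Corank 2; j^3 = s^2*t has shape L^2 M (L != M), so D-series; mu = 8 gives D_8.

8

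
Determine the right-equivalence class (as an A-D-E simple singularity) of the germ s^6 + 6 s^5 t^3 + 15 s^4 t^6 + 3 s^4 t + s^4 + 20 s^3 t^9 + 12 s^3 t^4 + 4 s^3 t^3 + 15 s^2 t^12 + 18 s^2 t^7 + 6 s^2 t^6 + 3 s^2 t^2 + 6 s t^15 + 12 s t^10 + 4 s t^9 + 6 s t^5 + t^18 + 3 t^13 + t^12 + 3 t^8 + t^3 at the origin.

The Hessian of f at 0 is [[0, 0], [0, 0]] with rank 0, so corank 2. A Groebner basis of the Jacobian ideal J(f) in C{s,t} is {s^3, s^2*t + t^2/2, s*t^2, t^3}; counting standard monomials gives mu = 6. Corank 2; j^3 = t^3 is a perfect cube, so E-series; the 4-jet and mu = 6 give E_6.

E_{6}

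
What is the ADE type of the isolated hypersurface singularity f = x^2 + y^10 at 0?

The Hessian of f at 0 has rank 1. Corank 1: A-series; mu = 9 gives A_9.

A_{9}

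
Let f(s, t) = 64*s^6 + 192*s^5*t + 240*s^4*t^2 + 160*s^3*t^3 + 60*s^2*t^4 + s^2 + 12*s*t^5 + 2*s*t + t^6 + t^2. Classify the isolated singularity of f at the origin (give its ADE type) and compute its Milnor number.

The Hessian of f at 0 has rank 1. Corank 1: A-series; mu = 5 gives A_5.

Type A5, Milnor number mu = 5.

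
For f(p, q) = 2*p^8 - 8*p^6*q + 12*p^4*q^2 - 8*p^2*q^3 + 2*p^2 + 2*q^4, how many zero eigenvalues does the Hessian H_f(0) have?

1

The Hessian at 0 is [[4, 0], [0, 0]] of rank 1; hence corank 1.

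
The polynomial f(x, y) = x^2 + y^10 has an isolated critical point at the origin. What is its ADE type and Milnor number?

Type A_{9}, Milnor number mu = 9.

The Hessian of f at 0 has rank 1. Corank 1: A-series; mu = 9 gives A_9.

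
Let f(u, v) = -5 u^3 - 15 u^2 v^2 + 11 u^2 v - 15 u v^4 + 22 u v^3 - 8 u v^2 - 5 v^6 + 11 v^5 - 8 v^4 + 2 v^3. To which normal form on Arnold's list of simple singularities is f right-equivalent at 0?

D_{4}

The Hessian of f at 0 is [[0, 0], [0, 0]] with rank 0, so corank 2. A Groebner basis of the Jacobian ideal J(f) in C{u,v} is {v^3, u^2 + 2*v^2, u*v + v^2}; counting standard monomials gives mu = 4. Corank 2; j^3 = -(u - v)*(5*u^2 - 6*u*v + 2*v^2) splits into three distinct lines over C (the quadratic factor has nonzero discriminant), so D_4.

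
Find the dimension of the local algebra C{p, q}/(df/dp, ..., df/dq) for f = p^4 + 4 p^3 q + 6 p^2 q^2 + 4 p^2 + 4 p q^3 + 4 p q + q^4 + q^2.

3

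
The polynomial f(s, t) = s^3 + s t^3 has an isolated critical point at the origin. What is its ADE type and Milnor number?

Type E_7, Milnor number mu = 7.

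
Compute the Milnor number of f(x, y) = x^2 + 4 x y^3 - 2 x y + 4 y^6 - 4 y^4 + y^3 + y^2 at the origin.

2

The Hessian of f at 0 is [[2, -2], [-2, 2]] with rank 1, so corank 1. A Groebner basis of the Jacobian ideal J(f) in C{x,y} is {y^2, x - y}; counting standard monomials gives mu = 2. Corank 1: A-series; mu = 2 gives A_2.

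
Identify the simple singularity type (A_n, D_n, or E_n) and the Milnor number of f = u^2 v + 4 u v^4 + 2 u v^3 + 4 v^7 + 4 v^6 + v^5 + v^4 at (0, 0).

The Hessian of f at 0 has rank 0. Corank 2; j^3 = u^2*v has shape L^2 M (L != M), so D-series; mu = 5 gives D_5.

Type D5, Milnor number mu = 5.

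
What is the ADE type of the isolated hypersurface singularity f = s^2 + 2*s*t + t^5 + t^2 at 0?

A_4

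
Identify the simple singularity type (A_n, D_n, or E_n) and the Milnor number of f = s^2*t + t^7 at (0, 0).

Type D_8, Milnor number mu = 8.

The Hessian of f at 0 has rank 0. Corank 2; j^3 = s^2*t has shape L^2 M (L != M), so D-series; mu = 8 gives D_8.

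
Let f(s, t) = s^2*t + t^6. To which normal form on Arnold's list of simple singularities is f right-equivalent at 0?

The Hessian of f at 0 is [[0, 0], [0, 0]] with rank 0, so corank 2. A Groebner basis of the Jacobian ideal J(f) in C{s,t} is {s^2/6 + t^5, s^3, s*t}; counting standard monomials gives mu = 7. Corank 2; j^3 = s^2*t has shape L^2 M (L != M), so D-series; mu = 7 gives D_7.

D7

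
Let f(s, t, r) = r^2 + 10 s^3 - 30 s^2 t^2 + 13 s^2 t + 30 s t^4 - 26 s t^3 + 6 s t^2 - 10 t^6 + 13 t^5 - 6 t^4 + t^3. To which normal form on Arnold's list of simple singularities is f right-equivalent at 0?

The Hessian of f at 0 has rank 1. Corank 2; j^3 = (2*s + t)*(5*s^2 + 4*s*t + t^2) splits into three distinct lines over C (the quadratic factor has nonzero discriminant), so D_4.

D_4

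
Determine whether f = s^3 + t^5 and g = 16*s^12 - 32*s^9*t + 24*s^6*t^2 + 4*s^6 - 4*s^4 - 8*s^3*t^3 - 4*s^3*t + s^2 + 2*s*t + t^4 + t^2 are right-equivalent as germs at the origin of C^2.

The Hessian of f at 0 has rank 0. Corank 2; j^3 = s^3 is a perfect cube, so E-series; the 5-jet and mu = 8 give E_8. The Hessian of g at 0 has rank 1. Corank 1: A-series; mu = 3 gives A_3. f is E_8 but g is A_3, hence not right-equivalent.

No.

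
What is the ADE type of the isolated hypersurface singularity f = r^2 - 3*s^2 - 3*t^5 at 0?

The Hessian of f at 0 is [[-6, 0, 0], [0, 0, 0], [0, 0, 2]] with rank 2, so corank 1. A Groebner basis of the Jacobian ideal J(f) in C{s,t,r} is {t^4, s, r}; counting standard monomials gives mu = 4. Corank 1: A-series; mu = 4 gives A_4.

A4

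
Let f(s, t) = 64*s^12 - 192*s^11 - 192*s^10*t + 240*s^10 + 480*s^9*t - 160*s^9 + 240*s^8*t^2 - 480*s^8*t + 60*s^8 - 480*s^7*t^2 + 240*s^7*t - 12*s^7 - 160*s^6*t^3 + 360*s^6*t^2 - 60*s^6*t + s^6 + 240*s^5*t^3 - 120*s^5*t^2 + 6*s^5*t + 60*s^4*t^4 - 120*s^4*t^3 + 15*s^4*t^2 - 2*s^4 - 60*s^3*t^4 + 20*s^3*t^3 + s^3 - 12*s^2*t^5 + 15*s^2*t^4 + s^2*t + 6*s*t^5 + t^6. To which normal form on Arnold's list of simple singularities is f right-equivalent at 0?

D_{7}

The Hessian of f at 0 has rank 0. Corank 2; j^3 = s^2*(s + t) has shape L^2 M (L != M), so D-series; mu = 7 gives D_7.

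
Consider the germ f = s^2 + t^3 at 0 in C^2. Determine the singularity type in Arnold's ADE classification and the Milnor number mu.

The Hessian of f at 0 has rank 1. Corank 1: A-series; mu = 2 gives A_2.

Type A2, Milnor number mu = 2.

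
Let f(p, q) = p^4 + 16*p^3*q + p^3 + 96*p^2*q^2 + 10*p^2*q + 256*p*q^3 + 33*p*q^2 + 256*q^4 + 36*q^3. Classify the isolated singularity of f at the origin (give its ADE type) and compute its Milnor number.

Type D5, Milnor number mu = 5.

The Hessian of f at 0 has rank 0. Corank 2; j^3 = (p + 3*q)^2*(p + 4*q) has shape L^2 M (L != M), so D-series; mu = 5 gives D_5.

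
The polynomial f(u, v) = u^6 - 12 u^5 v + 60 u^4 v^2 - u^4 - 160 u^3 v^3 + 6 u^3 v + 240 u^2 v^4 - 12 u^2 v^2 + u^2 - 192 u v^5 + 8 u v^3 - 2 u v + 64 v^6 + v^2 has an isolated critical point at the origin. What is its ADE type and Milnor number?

Type A_{3}, Milnor number mu = 3.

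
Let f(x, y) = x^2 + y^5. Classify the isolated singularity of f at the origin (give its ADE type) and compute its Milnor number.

Type A_4, Milnor number mu = 4.

The Hessian of f at 0 is [[2, 0], [0, 0]] with rank 1, so corank 1. A Groebner basis of the Jacobian ideal J(f) in C{x,y} is {y^4, x}; counting standard monomials gives mu = 4. Corank 1: A-series; mu = 4 gives A_4.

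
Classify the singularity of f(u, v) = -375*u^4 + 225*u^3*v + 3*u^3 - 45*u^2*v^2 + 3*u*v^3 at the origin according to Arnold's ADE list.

E7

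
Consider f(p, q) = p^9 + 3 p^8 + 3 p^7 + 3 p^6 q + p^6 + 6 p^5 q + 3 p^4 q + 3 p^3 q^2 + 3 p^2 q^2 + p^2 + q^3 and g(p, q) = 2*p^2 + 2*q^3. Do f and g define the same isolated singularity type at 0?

The Hessian of f at 0 has rank 1. Corank 1: A-series; mu = 2 gives A_2. The Hessian of g at 0 has rank 1. Corank 1: A-series; mu = 2 gives A_2. Both have type A_2, hence right-equivalent.

Yes.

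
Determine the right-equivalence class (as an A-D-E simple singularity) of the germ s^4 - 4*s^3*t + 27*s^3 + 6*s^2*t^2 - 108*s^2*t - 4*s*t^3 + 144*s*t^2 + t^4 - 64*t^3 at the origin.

The Hessian of f at 0 is [[0, 0], [0, 0]] with rank 0, so corank 2. A Groebner basis of the Jacobian ideal J(f) in C{s,t} is {t^4, s*t^2 - 11*t^3/9, s^2 - 8*s*t/3 + 16*t^2/9}; counting standard monomials gives mu = 6. Corank 2; j^3 = (3*s - 4*t)^3 is a perfect cube, so E-series; the 4-jet and mu = 6 give E_6.

E_6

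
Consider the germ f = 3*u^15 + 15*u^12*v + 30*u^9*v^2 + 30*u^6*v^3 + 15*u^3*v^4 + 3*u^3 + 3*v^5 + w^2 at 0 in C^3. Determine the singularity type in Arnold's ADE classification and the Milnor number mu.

Type E8, Milnor number mu = 8.

The Hessian of f at 0 is [[0, 0, 0], [0, 0, 0], [0, 0, 2]] with rank 1, so corank 2. A Groebner basis of the Jacobian ideal J(f) in C{u,v,w} is {v^4, u^2, w}; counting standard monomials gives mu = 8. Corank 2; j^3 = 3*u^3 is a perfect cube, so E-series; the 5-jet and mu = 8 give E_8.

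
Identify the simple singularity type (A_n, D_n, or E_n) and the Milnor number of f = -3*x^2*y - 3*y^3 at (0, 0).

Type D4, Milnor number mu = 4.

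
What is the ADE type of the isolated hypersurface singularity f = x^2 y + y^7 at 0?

The Hessian of f at 0 is [[0, 0], [0, 0]] with rank 0, so corank 2. A Groebner basis of the Jacobian ideal J(f) in C{x,y} is {x^2/7 + y^6, x^3, x*y}; counting standard monomials gives mu = 8. Corank 2; j^3 = x^2*y has shape L^2 M (L != M), so D-series; mu = 8 gives D_8.

D_8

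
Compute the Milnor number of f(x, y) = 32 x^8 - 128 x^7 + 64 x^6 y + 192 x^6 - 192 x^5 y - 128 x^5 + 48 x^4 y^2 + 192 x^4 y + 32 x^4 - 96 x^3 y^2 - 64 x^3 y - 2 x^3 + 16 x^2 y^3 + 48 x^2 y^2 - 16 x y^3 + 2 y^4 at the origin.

6

The Hessian of f at 0 has rank 0. Corank 2; j^3 = -2*x^3 is a perfect cube, so E-series; the 4-jet and mu = 6 give E_6.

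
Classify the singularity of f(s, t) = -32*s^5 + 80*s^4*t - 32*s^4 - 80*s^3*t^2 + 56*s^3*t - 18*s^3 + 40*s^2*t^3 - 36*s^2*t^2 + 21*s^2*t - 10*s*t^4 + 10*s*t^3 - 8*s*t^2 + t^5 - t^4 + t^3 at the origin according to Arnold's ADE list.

D5

The Hessian of f at 0 is [[0, 0], [0, 0]] with rank 0, so corank 2. A Groebner basis of the Jacobian ideal J(f) in C{s,t} is {s*t^2 + 27*s*t/11 - 9*t^2/11, 81*s*t/11 + t^3 - 27*t^2/11, s^2 - 26*s*t/33 + 5*t^2/33}; counting standard monomials gives mu = 5. Corank 2; j^3 = -(2*s - t)*(3*s - t)^2 has shape L^2 M (L != M), so D-series; mu = 5 gives D_5.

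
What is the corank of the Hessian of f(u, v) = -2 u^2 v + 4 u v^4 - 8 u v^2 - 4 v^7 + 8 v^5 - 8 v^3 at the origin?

The Hessian at 0 is [[0, 0], [0, 0]] of rank 0; hence corank 2.

2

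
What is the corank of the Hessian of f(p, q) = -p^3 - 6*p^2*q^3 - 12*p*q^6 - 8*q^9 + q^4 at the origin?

The Hessian at 0 is [[0, 0], [0, 0]] of rank 0; hence corank 2.

2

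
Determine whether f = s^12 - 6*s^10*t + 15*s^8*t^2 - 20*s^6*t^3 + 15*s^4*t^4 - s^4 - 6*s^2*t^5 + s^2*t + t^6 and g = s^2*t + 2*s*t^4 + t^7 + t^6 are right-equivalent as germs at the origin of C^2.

The Hessian of f at 0 has rank 0. Corank 2; j^3 = s^2*t has shape L^2 M (L != M), so D-series; mu = 7 gives D_7. The Hessian of g at 0 has rank 0. Corank 2; j^3 = s^2*t has shape L^2 M (L != M), so D-series; mu = 7 gives D_7. Both have type D_7, hence right-equivalent.

Yes.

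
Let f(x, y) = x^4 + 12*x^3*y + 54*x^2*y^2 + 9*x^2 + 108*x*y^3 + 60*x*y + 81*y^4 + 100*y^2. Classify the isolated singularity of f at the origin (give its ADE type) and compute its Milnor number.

Type A3, Milnor number mu = 3.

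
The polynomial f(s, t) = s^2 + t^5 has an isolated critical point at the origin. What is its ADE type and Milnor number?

The Hessian of f at 0 is [[2, 0], [0, 0]] with rank 1, so corank 1. A Groebner basis of the Jacobian ideal J(f) in C{s,t} is {t^4, s}; counting standard monomials gives mu = 4. Corank 1: A-series; mu = 4 gives A_4.

Type A4, Milnor number mu = 4.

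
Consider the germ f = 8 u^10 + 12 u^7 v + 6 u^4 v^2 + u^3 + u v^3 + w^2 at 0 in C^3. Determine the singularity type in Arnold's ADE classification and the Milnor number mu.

Type E_7, Milnor number mu = 7.

The Hessian of f at 0 is [[0, 0, 0], [0, 0, 0], [0, 0, 2]] with rank 1, so corank 2. A Groebner basis of the Jacobian ideal J(f) in C{u,v,w} is {u^3, u*v^2, 3*u^2 + v^3, w}; counting standard monomials gives mu = 7. Corank 2; j^3 = u^3 is a perfect cube, so E-series; the 4-jet and mu = 7 give E_7.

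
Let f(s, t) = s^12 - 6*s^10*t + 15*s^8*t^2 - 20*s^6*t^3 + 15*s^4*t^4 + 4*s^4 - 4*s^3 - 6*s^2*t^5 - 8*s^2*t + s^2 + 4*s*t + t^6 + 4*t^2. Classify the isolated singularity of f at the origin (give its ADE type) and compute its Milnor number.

Type A_5, Milnor number mu = 5.

The Hessian of f at 0 has rank 1. Corank 1: A-series; mu = 5 gives A_5.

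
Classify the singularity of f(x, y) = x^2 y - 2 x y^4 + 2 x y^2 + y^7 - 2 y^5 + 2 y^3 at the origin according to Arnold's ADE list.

D_4

The Hessian of f at 0 is [[0, 0], [0, 0]] with rank 0, so corank 2. A Groebner basis of the Jacobian ideal J(f) in C{x,y} is {y^3, x^2 + 2*y^2, x*y + y^2}; counting standard monomials gives mu = 4. Corank 2; j^3 = y*(x^2 + 2*x*y + 2*y^2) splits into three distinct lines over C (the quadratic factor has nonzero discriminant), so D_4.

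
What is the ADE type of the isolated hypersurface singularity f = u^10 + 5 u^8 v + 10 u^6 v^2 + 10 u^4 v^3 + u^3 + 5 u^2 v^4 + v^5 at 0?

E_{8}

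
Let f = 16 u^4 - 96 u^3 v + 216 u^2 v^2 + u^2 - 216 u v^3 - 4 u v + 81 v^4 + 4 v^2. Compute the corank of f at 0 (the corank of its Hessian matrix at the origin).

Hessian at 0 has rank 1.

1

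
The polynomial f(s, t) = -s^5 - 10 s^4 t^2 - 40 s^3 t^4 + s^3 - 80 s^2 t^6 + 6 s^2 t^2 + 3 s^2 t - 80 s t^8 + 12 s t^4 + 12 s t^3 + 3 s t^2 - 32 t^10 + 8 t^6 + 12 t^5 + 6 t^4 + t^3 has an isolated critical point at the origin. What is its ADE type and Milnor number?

Type E8, Milnor number mu = 8.

The Hessian of f at 0 has rank 0. Corank 2; j^3 = (s + t)^3 is a perfect cube, so E-series; the 5-jet and mu = 8 give E_8.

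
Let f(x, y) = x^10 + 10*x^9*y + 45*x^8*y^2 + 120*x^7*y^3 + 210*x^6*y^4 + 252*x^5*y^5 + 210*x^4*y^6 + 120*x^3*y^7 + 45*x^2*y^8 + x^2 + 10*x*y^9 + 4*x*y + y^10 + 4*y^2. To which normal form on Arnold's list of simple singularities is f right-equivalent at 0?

The Hessian of f at 0 is [[2, 4], [4, 8]] with rank 1, so corank 1. A Groebner basis of the Jacobian ideal J(f) in C{x,y} is {y^9, x + 2*y}; counting standard monomials gives mu = 9. Corank 1: A-series; mu = 9 gives A_9.

A_9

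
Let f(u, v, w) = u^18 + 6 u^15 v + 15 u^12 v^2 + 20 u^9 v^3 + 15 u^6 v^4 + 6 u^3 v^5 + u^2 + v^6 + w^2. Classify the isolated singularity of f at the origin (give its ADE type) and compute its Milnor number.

Type A_{5}, Milnor number mu = 5.

The Hessian of f at 0 is [[2, 0, 0], [0, 0, 0], [0, 0, 2]] with rank 2, so corank 1. A Groebner basis of the Jacobian ideal J(f) in C{u,v,w} is {v^5, u, w}; counting standard monomials gives mu = 5. Corank 1: A-series; mu = 5 gives A_5.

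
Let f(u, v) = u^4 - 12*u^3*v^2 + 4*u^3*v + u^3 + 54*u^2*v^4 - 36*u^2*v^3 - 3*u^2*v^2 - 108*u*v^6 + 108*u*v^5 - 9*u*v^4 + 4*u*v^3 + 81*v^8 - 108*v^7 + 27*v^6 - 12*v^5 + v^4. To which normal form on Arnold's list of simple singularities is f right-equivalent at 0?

The Hessian of f at 0 has rank 0. Corank 2; j^3 = u^3 is a perfect cube, so E-series; the 4-jet and mu = 6 give E_6.

E6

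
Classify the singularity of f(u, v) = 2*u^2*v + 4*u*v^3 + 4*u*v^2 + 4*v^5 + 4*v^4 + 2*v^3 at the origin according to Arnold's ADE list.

D_{6}

The Hessian of f at 0 is [[0, 0], [0, 0]] with rank 0, so corank 2. A Groebner basis of the Jacobian ideal J(f) in C{u,v} is {u^3 - 3*u^2/4 - 5*u*v/2 - 7*v^2/4, u^2*v + u^2/2 + 2*u*v + 3*v^2/2, -u^2/4 + u*v^2 - 3*u*v/2 - 5*v^2/4, u*v + v^3 + v^2}; counting standard monomials gives mu = 6. Corank 2; j^3 = 2*v*(u + v)^2 has shape L^2 M (L != M), so D-series; mu = 6 gives D_6.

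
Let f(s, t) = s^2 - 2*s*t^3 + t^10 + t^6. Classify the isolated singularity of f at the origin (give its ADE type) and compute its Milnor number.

The Hessian of f at 0 has rank 1. Corank 1: A-series; mu = 9 gives A_9.

Type A_9, Milnor number mu = 9.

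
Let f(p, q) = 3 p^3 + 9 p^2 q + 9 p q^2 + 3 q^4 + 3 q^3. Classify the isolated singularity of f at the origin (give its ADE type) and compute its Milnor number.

Type E_6, Milnor number mu = 6.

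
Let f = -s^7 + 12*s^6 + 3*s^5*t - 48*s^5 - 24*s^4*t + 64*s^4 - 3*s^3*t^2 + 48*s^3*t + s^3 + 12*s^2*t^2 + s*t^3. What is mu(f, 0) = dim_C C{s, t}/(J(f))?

7

The Hessian of f at 0 has rank 0. Corank 2; j^3 = s^3 is a perfect cube, so E-series; the 4-jet and mu = 7 give E_7.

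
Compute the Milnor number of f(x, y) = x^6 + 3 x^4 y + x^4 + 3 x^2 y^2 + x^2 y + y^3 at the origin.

The Hessian of f at 0 has rank 0. Corank 2; j^3 = y*(x^2 + y^2) splits into three distinct lines over C (the quadratic factor has nonzero discriminant), so D_4.

4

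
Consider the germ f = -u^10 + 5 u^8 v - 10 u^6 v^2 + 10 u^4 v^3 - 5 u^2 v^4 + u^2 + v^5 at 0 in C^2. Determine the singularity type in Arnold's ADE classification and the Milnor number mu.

The Hessian of f at 0 is [[2, 0], [0, 0]] with rank 1, so corank 1. A Groebner basis of the Jacobian ideal J(f) in C{u,v} is {v^4, u}; counting standard monomials gives mu = 4. Corank 1: A-series; mu = 4 gives A_4.

Type A4, Milnor number mu = 4.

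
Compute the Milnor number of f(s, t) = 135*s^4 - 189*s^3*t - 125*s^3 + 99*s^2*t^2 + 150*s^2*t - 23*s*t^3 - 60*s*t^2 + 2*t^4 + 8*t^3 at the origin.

7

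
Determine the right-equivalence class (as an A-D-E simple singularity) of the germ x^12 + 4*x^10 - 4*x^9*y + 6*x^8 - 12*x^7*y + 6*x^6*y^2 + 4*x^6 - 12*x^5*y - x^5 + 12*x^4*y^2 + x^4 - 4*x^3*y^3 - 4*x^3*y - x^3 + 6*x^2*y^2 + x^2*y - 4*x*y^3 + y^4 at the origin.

The Hessian of f at 0 has rank 0. Corank 2; j^3 = -x^2*(x - y) has shape L^2 M (L != M), so D-series; mu = 5 gives D_5.

D_{5}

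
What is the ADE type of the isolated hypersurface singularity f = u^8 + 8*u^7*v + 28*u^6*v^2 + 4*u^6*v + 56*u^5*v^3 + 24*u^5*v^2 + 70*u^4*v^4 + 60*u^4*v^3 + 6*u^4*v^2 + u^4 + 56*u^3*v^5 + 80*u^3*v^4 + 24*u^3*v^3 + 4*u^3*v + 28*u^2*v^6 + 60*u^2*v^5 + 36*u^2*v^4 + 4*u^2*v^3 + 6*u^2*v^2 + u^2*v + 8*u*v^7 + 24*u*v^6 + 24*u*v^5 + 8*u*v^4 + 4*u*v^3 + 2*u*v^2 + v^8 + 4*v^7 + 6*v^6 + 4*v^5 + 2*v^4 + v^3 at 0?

The Hessian of f at 0 has rank 0. Corank 2; j^3 = v*(u + v)^2 has shape L^2 M (L != M), so D-series; mu = 5 gives D_5.

D5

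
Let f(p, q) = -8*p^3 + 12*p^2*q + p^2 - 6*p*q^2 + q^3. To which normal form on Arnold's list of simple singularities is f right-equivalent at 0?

A_{2}

The Hessian of f at 0 has rank 1. Corank 1: A-series; mu = 2 gives A_2.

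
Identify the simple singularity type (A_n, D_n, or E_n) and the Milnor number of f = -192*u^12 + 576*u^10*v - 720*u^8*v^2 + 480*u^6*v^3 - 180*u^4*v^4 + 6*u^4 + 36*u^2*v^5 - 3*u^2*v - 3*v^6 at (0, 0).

The Hessian of f at 0 has rank 0. Corank 2; j^3 = -3*u^2*v has shape L^2 M (L != M), so D-series; mu = 7 gives D_7.

Type D_{7}, Milnor number mu = 7.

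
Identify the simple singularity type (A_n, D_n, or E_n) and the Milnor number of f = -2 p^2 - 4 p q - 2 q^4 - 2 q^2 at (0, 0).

Type A3, Milnor number mu = 3.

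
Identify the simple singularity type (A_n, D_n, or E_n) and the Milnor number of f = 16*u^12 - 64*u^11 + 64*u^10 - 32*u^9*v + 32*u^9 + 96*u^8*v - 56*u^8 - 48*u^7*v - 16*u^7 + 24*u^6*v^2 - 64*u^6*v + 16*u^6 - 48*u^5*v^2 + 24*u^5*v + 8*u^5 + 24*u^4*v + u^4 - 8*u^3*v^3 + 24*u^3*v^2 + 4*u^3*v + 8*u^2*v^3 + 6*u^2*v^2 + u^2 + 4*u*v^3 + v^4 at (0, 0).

Type A_{3}, Milnor number mu = 3.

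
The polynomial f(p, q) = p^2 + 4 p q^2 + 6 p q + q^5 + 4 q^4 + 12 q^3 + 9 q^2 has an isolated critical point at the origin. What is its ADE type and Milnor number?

Type A4, Milnor number mu = 4.

The Hessian of f at 0 has rank 1. Corank 1: A-series; mu = 4 gives A_4.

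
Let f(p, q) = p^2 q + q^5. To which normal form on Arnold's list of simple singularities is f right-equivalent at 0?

The Hessian of f at 0 has rank 0. Corank 2; j^3 = p^2*q has shape L^2 M (L != M), so D-series; mu = 6 gives D_6.

D_{6}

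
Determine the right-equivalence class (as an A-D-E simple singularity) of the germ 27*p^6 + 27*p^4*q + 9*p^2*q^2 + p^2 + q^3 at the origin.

A_{2}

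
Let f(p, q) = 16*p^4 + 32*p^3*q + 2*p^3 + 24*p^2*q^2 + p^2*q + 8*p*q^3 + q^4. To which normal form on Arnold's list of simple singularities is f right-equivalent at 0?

D_{5}

The Hessian of f at 0 is [[0, 0], [0, 0]] with rank 0, so corank 2. A Groebner basis of the Jacobian ideal J(f) in C{p,q} is {p*q^2, -p*q/8 + q^3, p^2 + p*q/2}; counting standard monomials gives mu = 5. Corank 2; j^3 = p^2*(2*p + q) has shape L^2 M (L != M), so D-series; mu = 5 gives D_5.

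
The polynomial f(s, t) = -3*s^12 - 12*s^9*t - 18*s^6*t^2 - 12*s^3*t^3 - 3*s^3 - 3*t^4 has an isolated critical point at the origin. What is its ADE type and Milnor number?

Type E6, Milnor number mu = 6.

The Hessian of f at 0 has rank 0. Corank 2; j^3 = -3*s^3 is a perfect cube, so E-series; the 4-jet and mu = 6 give E_6.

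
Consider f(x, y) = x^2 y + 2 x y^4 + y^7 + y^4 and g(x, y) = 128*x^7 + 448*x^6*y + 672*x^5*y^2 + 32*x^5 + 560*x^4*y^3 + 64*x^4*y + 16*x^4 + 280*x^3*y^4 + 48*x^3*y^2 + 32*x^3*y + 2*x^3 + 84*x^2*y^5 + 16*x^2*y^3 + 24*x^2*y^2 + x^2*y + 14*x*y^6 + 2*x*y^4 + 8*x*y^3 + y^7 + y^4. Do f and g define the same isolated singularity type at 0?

The Hessian of f at 0 has rank 0. Corank 2; j^3 = x^2*y has shape L^2 M (L != M), so D-series; mu = 5 gives D_5. The Hessian of g at 0 has rank 0. Corank 2; j^3 = x^2*(2*x + y) has shape L^2 M (L != M), so D-series; mu = 5 gives D_5. Both have type D_5, hence right-equivalent.

Yes.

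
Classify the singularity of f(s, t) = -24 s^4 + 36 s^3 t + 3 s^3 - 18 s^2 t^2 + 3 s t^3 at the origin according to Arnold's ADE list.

E_7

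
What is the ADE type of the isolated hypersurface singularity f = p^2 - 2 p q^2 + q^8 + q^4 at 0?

A_7

The Hessian of f at 0 has rank 1. Corank 1: A-series; mu = 7 gives A_7.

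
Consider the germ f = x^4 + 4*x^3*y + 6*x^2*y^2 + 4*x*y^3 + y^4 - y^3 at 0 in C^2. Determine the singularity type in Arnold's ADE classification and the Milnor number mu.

The Hessian of f at 0 has rank 0. Corank 2; j^3 = -y^3 is a perfect cube, so E-series; the 4-jet and mu = 6 give E_6.

Type E6, Milnor number mu = 6.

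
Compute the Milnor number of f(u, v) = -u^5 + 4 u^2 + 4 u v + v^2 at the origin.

The Hessian of f at 0 has rank 1. Corank 1: A-series; mu = 4 gives A_4.

4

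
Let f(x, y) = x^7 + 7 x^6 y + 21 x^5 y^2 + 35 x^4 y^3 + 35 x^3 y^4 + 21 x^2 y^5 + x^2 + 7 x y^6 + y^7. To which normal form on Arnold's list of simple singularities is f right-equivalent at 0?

A_{6}

The Hessian of f at 0 is [[2, 0], [0, 0]] with rank 1, so corank 1. A Groebner basis of the Jacobian ideal J(f) in C{x,y} is {y^6, x}; counting standard monomials gives mu = 6. Corank 1: A-series; mu = 6 gives A_6.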